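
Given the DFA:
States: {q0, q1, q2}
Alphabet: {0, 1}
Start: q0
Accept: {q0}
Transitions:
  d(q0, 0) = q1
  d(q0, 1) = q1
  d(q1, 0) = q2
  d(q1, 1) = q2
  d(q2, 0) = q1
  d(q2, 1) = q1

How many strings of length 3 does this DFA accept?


Enumerating all length-3 strings:
  "000" -> q1 [reject]
  "001" -> q1 [reject]
  "010" -> q1 [reject]
  "011" -> q1 [reject]
  "100" -> q1 [reject]
  "101" -> q1 [reject]
  "110" -> q1 [reject]
  "111" -> q1 [reject]

0 out of 8


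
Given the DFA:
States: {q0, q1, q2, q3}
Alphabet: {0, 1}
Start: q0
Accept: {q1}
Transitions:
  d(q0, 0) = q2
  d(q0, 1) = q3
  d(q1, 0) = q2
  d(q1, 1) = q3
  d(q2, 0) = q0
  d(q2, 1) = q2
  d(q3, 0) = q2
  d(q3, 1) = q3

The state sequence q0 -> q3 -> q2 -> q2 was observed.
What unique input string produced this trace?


Trace back each transition to find the symbol:
  q0 --[1]--> q3
  q3 --[0]--> q2
  q2 --[1]--> q2

"101"


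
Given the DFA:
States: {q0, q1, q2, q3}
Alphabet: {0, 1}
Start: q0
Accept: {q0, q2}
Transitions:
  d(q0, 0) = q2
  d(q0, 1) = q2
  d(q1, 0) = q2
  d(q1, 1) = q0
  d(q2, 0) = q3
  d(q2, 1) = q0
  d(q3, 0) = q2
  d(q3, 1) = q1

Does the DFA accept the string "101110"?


Trace: q0 -> q2 -> q3 -> q1 -> q0 -> q2 -> q3
Final state: q3
Accept states: {q0, q2}

No, rejected (final state q3 is not an accept state)


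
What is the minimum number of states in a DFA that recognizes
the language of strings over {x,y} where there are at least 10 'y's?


States: count = 0, 1, ..., 9, and a final '>= 10' state.
Total: 10 + 1 = 11. Accept = '>= 10' state.

11


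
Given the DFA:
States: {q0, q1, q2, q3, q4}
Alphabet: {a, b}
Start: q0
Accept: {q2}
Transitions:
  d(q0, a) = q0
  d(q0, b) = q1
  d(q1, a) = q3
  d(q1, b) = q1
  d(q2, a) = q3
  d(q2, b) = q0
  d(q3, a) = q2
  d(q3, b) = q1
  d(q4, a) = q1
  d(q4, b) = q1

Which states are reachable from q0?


BFS from q0:
  layer 0: {q0}
  layer 1: {q1}
  layer 2: {q3}
  layer 3: {q2}

{q0, q1, q2, q3}


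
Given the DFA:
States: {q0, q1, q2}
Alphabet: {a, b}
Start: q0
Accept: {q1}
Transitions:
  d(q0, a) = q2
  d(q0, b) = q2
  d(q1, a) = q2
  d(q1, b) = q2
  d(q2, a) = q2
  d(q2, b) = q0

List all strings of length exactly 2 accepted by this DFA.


All strings of length 2: 4 total
Accepted: 0

None


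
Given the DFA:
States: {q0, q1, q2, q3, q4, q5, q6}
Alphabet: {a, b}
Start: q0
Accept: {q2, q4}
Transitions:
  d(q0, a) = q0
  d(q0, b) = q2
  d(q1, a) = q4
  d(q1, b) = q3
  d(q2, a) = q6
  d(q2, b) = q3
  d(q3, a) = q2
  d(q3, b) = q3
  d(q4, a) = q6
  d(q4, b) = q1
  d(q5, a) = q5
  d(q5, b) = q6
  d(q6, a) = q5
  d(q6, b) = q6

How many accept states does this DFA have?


Accept states listed: {q2, q4}
Counting: q2(1) q4(2)

2


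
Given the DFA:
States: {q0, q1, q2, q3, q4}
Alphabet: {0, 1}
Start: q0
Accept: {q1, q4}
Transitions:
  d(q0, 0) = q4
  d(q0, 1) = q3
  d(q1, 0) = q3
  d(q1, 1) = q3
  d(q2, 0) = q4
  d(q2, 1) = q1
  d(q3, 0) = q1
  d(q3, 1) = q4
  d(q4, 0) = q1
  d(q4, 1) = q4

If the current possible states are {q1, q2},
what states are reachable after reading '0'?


Apply transition on '0' from each current state:
  d(q1, 0) = q3
  d(q2, 0) = q4

{q3, q4}


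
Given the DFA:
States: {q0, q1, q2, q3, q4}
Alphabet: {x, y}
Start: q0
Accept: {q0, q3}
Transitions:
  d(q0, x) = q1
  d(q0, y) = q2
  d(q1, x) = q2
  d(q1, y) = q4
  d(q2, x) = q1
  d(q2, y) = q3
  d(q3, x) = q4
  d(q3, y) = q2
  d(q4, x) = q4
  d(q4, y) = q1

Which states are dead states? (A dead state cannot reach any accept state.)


Forward reachability from each state:
  q0 -> reaches accept state q0 (live)
  q1 -> reaches accept state q3 (live)
  q2 -> reaches accept state q3 (live)
  q3 -> reaches accept state q3 (live)
  q4 -> reaches accept state q3 (live)

None (all states can reach an accept state)


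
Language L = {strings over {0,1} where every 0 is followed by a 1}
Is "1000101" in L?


'00' present: True; ends with '0': False

No, "1000101" is not in L


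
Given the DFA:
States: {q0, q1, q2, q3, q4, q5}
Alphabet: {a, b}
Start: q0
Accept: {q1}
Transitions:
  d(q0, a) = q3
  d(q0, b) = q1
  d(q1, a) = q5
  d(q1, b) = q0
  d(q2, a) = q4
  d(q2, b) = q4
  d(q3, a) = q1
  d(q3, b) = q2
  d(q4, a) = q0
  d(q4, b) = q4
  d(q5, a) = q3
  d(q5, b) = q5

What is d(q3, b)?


Looking up transition d(q3, b)

q2


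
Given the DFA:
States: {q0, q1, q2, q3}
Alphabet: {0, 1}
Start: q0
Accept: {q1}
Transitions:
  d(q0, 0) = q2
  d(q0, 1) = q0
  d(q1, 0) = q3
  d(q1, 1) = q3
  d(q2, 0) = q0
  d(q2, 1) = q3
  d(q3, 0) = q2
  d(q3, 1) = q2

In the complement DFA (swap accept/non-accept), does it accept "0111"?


Trace: q0 -> q2 -> q3 -> q2 -> q3
Final: q3
Original accept: {q1}
Complement: q3 is not in original accept

Yes, complement accepts (original rejects)


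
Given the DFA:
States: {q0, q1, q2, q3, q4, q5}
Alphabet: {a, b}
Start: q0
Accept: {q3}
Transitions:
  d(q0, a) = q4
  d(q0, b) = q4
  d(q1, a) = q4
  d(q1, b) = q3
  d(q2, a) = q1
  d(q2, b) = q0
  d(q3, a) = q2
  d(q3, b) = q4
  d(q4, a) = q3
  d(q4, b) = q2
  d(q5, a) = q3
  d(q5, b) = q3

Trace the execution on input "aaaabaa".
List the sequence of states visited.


Input: aaaabaa
d(q0, a) = q4
d(q4, a) = q3
d(q3, a) = q2
d(q2, a) = q1
d(q1, b) = q3
d(q3, a) = q2
d(q2, a) = q1


q0 -> q4 -> q3 -> q2 -> q1 -> q3 -> q2 -> q1


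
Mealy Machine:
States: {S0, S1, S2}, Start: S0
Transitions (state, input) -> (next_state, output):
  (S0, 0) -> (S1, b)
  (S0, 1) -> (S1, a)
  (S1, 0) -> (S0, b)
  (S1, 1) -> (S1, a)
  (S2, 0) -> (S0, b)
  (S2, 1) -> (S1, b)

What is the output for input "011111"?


Step-by-step:
  (S0, 0) -> (S1, b)
  (S1, 1) -> (S1, a)
  (S1, 1) -> (S1, a)
  (S1, 1) -> (S1, a)
  (S1, 1) -> (S1, a)
  (S1, 1) -> (S1, a)

"baaaaa"


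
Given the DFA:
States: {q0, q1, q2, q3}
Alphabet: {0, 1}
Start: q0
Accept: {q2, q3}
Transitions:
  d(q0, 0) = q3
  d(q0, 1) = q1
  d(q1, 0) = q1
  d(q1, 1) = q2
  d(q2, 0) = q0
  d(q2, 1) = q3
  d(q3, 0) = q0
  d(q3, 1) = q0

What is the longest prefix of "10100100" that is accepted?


Run the DFA, marking each prefix where the state is accepting:
  "" -> q0 [reject]
  "1" -> q1 [reject]
  "10" -> q1 [reject]
  "101" -> q2 [accept]
  "1010" -> q0 [reject]
  "10100" -> q3 [accept]
  "101001" -> q0 [reject]
  "1010010" -> q3 [accept]
  "10100100" -> q0 [reject]

"1010010"


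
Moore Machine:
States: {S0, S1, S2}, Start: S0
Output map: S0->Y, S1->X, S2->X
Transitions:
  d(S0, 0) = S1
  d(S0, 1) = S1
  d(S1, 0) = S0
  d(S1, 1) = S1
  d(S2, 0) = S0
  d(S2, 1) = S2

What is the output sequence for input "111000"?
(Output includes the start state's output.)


Start: S0 (output Y)
  --1--> S1 (output X)
  --1--> S1 (output X)
  --1--> S1 (output X)
  --0--> S0 (output Y)
  --0--> S1 (output X)
  --0--> S0 (output Y)

"YXXXYXY"


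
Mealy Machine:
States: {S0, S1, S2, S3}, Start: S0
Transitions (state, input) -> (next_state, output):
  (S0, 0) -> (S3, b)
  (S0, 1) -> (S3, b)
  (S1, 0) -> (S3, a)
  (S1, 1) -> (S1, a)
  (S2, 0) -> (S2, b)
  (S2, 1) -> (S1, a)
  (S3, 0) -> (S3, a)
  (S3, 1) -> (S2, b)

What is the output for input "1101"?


Step-by-step:
  (S0, 1) -> (S3, b)
  (S3, 1) -> (S2, b)
  (S2, 0) -> (S2, b)
  (S2, 1) -> (S1, a)

"bbba"


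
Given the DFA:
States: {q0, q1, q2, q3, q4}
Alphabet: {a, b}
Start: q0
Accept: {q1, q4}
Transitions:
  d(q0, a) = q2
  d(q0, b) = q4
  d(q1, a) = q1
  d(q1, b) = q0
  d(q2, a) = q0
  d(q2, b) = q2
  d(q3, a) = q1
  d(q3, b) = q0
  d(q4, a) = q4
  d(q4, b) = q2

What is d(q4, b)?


Looking up transition d(q4, b)

q2


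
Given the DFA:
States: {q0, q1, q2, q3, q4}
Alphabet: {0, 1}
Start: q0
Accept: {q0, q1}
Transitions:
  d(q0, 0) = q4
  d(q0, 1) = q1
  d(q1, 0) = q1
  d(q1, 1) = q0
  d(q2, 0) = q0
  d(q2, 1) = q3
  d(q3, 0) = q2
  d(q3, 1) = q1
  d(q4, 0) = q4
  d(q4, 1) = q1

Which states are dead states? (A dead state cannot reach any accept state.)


Forward reachability from each state:
  q0 -> reaches accept state q0 (live)
  q1 -> reaches accept state q0 (live)
  q2 -> reaches accept state q0 (live)
  q3 -> reaches accept state q0 (live)
  q4 -> reaches accept state q0 (live)

None (all states can reach an accept state)


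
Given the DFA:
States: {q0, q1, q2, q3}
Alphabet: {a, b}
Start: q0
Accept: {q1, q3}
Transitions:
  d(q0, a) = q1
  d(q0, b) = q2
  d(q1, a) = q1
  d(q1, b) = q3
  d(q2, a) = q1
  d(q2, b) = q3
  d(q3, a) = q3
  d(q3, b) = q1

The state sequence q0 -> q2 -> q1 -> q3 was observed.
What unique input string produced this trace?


Trace back each transition to find the symbol:
  q0 --[b]--> q2
  q2 --[a]--> q1
  q1 --[b]--> q3

"bab"


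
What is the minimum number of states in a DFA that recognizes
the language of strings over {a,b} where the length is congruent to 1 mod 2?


States track (length) mod 2.
Need 2 states: one per remainder 0..1; accept = remainder 1.

2


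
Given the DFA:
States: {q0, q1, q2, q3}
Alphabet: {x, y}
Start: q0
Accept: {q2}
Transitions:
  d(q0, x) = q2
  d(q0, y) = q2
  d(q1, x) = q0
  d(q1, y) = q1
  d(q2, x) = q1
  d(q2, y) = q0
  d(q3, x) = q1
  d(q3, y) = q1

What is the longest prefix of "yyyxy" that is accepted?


Run the DFA, marking each prefix where the state is accepting:
  "" -> q0 [reject]
  "y" -> q2 [accept]
  "yy" -> q0 [reject]
  "yyy" -> q2 [accept]
  "yyyx" -> q1 [reject]
  "yyyxy" -> q1 [reject]

"yyy"


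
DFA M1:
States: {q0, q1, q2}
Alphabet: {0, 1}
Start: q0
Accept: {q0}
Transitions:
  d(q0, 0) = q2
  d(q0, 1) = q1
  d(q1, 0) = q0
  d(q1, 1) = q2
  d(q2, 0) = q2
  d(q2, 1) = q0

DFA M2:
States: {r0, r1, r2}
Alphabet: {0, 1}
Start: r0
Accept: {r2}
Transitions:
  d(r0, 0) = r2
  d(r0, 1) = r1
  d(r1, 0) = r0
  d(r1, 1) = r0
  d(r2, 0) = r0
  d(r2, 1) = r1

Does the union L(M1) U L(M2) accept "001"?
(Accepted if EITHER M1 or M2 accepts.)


M1: final=q0 accepted=True
M2: final=r1 accepted=False

Yes, union accepts


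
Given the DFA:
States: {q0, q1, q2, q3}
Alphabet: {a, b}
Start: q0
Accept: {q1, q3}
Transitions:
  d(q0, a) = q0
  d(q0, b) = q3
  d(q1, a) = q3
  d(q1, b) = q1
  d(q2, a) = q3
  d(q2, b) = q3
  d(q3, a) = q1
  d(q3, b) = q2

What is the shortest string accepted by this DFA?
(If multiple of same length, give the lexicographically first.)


BFS by string length (lex-first path to each state shown):
  len 0: q0<-""
  len 1: q0<-"a", q3<-"b"
Found accept state at length 1.

"b"


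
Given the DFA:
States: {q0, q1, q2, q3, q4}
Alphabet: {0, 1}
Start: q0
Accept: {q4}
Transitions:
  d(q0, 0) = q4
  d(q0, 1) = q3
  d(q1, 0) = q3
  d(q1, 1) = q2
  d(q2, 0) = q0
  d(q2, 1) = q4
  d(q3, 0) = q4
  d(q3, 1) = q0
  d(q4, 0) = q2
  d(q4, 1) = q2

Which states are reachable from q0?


BFS from q0:
  layer 0: {q0}
  layer 1: {q3, q4}
  layer 2: {q2}

{q0, q2, q3, q4}


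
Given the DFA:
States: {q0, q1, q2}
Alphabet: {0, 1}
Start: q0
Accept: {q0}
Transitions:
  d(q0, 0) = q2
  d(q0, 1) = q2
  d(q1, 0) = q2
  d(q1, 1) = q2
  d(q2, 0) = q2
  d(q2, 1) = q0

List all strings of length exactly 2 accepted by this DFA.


All strings of length 2: 4 total
Accepted: 2

"01", "11"


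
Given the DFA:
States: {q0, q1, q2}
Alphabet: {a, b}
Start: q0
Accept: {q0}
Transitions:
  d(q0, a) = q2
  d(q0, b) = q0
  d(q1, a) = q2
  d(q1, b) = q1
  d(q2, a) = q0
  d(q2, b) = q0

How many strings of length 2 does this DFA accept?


Enumerating all length-2 strings:
  "aa" -> q0 [accept]
  "ab" -> q0 [accept]
  "ba" -> q2 [reject]
  "bb" -> q0 [accept]

3 out of 4


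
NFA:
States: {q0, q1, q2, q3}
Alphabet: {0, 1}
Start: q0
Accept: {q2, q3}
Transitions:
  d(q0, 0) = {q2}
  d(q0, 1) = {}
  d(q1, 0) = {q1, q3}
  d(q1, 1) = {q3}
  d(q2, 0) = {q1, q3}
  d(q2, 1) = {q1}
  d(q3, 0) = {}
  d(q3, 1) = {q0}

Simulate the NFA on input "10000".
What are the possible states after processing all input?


Start: {q0}
  --1--> {}
  --0--> {}
  --0--> {}
  --0--> {}
  --0--> {}

{} (empty set, no valid transitions)


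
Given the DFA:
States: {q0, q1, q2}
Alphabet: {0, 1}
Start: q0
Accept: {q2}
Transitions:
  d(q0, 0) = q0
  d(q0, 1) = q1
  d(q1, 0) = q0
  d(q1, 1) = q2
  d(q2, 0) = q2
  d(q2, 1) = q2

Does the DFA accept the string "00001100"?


Trace: q0 -> q0 -> q0 -> q0 -> q0 -> q1 -> q2 -> q2 -> q2
Final state: q2
Accept states: {q2}

Yes, accepted (final state q2 is an accept state)


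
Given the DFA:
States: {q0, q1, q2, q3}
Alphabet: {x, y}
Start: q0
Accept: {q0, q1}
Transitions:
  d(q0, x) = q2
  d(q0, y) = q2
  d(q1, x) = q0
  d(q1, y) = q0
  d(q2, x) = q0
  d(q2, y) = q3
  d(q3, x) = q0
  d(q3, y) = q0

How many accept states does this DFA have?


Accept states listed: {q0, q1}
Counting: q0(1) q1(2)

2


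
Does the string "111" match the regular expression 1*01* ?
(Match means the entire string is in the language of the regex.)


|string| = 3; first = '1'; last = '1'

No, "111" does not match 1*01*


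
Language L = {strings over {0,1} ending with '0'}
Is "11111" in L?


last symbol = '1'

No, "11111" is not in L


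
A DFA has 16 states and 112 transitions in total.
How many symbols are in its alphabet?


Each state has exactly one transition per symbol.
|alphabet| = transitions / states = 112 / 16 = 7

7


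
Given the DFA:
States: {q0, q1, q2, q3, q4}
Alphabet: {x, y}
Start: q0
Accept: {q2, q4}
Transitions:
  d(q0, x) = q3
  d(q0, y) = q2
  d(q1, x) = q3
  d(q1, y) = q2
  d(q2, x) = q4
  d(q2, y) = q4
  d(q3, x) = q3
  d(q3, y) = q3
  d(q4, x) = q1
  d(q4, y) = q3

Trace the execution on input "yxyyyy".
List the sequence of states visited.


Input: yxyyyy
d(q0, y) = q2
d(q2, x) = q4
d(q4, y) = q3
d(q3, y) = q3
d(q3, y) = q3
d(q3, y) = q3


q0 -> q2 -> q4 -> q3 -> q3 -> q3 -> q3


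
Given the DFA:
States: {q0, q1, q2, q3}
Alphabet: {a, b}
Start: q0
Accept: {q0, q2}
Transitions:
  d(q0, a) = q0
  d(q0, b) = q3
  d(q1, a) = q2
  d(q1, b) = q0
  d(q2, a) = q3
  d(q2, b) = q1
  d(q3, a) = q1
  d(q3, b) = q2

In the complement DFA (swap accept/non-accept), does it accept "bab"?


Trace: q0 -> q3 -> q1 -> q0
Final: q0
Original accept: {q0, q2}
Complement: q0 is in original accept

No, complement rejects (original accepts)


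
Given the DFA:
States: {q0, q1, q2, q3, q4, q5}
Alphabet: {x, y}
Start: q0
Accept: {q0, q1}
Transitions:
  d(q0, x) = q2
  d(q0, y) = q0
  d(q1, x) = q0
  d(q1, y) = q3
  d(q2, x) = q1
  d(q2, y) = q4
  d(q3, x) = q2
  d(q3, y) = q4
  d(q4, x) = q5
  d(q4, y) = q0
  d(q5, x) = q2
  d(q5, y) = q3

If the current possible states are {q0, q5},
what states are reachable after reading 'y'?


Apply transition on 'y' from each current state:
  d(q0, y) = q0
  d(q5, y) = q3

{q0, q3}


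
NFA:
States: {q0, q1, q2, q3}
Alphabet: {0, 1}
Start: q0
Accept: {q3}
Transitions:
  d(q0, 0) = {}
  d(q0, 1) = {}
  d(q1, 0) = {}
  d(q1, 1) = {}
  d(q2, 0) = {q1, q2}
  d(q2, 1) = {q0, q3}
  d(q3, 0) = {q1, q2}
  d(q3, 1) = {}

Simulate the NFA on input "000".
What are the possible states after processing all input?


Start: {q0}
  --0--> {}
  --0--> {}
  --0--> {}

{} (empty set, no valid transitions)


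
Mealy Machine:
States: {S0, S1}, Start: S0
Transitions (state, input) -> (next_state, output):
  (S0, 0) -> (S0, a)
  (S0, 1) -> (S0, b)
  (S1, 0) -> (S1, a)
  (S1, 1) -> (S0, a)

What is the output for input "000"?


Step-by-step:
  (S0, 0) -> (S0, a)
  (S0, 0) -> (S0, a)
  (S0, 0) -> (S0, a)

"aaa"


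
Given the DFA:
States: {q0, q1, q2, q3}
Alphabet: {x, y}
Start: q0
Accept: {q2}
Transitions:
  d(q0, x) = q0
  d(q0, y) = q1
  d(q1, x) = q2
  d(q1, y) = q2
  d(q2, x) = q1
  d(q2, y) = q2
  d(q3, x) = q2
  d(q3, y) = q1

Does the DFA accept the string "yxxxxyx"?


Trace: q0 -> q1 -> q2 -> q1 -> q2 -> q1 -> q2 -> q1
Final state: q1
Accept states: {q2}

No, rejected (final state q1 is not an accept state)


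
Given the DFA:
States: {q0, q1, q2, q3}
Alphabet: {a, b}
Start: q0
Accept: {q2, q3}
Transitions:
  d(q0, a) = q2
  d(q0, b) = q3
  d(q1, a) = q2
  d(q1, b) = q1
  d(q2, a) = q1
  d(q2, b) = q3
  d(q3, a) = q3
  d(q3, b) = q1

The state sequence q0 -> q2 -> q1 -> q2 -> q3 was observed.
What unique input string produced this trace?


Trace back each transition to find the symbol:
  q0 --[a]--> q2
  q2 --[a]--> q1
  q1 --[a]--> q2
  q2 --[b]--> q3

"aaab"


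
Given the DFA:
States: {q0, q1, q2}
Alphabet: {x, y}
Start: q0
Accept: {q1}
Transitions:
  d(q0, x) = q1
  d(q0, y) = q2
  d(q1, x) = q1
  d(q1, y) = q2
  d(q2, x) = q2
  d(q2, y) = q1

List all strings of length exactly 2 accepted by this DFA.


All strings of length 2: 4 total
Accepted: 2

"xx", "yy"


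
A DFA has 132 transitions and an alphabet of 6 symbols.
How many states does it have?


Each state has exactly one transition per symbol.
states = transitions / |alphabet| = 132 / 6 = 22

22


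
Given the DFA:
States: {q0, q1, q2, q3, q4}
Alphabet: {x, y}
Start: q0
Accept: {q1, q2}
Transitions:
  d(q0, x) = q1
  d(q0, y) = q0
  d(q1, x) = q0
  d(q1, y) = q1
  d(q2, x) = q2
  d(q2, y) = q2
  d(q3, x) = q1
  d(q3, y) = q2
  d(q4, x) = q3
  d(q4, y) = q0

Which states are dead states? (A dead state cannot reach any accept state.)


Forward reachability from each state:
  q0 -> reaches accept state q1 (live)
  q1 -> reaches accept state q1 (live)
  q2 -> reaches accept state q2 (live)
  q3 -> reaches accept state q1 (live)
  q4 -> reaches accept state q1 (live)

None (all states can reach an accept state)


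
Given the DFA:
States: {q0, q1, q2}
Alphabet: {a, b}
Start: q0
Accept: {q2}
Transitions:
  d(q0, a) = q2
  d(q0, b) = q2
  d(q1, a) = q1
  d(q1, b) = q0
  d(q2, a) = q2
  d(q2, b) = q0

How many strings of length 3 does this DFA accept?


Enumerating all length-3 strings:
  "aaa" -> q2 [accept]
  "aab" -> q0 [reject]
  "aba" -> q2 [accept]
  "abb" -> q2 [accept]
  "baa" -> q2 [accept]
  "bab" -> q0 [reject]
  "bba" -> q2 [accept]
  "bbb" -> q2 [accept]

6 out of 8


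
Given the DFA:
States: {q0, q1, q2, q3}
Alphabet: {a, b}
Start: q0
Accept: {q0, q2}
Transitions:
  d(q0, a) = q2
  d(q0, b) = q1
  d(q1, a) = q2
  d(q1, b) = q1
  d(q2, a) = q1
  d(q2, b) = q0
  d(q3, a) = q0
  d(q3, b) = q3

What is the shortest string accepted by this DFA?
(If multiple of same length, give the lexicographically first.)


BFS by string length (lex-first path to each state shown):
  len 0: q0<-""
Found accept state at length 0.

"" (empty string)


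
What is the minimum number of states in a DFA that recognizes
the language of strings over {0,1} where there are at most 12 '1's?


States: count = 0, 1, ..., 12 (all accepting; 13 states), plus a dead state for count > 12.
Total: 13 + 1 = 14.

14


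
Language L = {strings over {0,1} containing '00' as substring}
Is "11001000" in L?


'00' occurs at index 2

Yes, "11001000" is in L


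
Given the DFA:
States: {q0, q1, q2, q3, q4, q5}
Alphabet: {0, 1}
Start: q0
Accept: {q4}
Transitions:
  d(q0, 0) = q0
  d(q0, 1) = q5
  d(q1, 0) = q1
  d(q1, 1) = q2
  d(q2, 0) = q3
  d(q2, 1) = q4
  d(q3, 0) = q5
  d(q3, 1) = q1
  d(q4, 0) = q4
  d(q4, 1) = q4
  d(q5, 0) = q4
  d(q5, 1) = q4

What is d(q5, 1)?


Looking up transition d(q5, 1)

q4


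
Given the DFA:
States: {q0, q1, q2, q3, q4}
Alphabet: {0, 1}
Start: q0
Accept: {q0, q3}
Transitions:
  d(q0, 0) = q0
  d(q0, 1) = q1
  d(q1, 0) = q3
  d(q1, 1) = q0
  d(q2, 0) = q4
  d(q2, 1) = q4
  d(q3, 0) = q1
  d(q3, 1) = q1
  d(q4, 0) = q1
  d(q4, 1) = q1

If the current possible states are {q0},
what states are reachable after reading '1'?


Apply transition on '1' from each current state:
  d(q0, 1) = q1

{q1}


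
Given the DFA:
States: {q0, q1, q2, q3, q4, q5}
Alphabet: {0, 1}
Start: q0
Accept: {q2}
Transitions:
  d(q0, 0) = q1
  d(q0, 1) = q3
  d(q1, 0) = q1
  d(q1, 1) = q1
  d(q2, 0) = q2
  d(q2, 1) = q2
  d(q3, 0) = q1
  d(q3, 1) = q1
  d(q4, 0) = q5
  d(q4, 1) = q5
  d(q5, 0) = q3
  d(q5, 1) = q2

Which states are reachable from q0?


BFS from q0:
  layer 0: {q0}
  layer 1: {q1, q3}

{q0, q1, q3}


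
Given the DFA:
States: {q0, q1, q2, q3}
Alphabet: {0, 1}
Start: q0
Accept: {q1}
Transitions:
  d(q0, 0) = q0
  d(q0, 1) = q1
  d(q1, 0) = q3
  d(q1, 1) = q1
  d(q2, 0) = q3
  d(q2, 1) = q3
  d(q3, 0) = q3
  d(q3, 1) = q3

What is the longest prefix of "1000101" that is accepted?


Run the DFA, marking each prefix where the state is accepting:
  "" -> q0 [reject]
  "1" -> q1 [accept]
  "10" -> q3 [reject]
  "100" -> q3 [reject]
  "1000" -> q3 [reject]
  "10001" -> q3 [reject]
  "100010" -> q3 [reject]
  "1000101" -> q3 [reject]

"1"


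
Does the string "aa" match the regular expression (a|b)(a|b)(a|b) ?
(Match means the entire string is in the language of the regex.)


|string| = 2; first = 'a'; last = 'a'

No, "aa" does not match (a|b)(a|b)(a|b)


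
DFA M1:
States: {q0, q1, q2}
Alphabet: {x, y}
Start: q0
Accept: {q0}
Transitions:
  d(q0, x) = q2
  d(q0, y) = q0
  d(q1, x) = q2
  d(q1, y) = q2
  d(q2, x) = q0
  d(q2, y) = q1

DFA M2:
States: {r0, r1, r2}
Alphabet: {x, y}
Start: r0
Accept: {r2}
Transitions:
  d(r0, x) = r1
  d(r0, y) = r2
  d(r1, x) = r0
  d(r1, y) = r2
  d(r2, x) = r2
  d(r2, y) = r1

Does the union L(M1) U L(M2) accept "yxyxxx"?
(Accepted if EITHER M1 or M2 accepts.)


M1: final=q2 accepted=False
M2: final=r0 accepted=False

No, union rejects (neither accepts)


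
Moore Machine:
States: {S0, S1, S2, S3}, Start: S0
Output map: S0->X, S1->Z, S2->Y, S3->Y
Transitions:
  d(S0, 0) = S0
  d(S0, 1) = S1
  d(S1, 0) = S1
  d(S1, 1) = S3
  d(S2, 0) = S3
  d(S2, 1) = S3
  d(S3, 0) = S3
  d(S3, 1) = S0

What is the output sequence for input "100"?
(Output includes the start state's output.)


Start: S0 (output X)
  --1--> S1 (output Z)
  --0--> S1 (output Z)
  --0--> S1 (output Z)

"XZZZ"


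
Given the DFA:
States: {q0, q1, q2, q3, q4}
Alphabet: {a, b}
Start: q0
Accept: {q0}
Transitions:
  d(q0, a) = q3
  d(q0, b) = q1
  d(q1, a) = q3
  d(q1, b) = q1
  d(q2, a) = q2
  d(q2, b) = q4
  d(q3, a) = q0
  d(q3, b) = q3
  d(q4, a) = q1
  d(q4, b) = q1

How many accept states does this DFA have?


Accept states listed: {q0}
Counting: q0(1)

1


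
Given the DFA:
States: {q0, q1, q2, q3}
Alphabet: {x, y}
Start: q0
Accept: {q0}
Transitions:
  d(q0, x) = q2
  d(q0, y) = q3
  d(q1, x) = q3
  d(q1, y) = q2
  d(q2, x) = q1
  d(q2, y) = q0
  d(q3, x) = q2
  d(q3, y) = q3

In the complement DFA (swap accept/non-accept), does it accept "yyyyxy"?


Trace: q0 -> q3 -> q3 -> q3 -> q3 -> q2 -> q0
Final: q0
Original accept: {q0}
Complement: q0 is in original accept

No, complement rejects (original accepts)


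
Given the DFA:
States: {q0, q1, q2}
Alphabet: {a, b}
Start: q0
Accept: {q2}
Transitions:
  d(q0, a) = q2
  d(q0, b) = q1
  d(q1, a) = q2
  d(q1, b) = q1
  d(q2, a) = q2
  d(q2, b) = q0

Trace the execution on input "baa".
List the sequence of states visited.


Input: baa
d(q0, b) = q1
d(q1, a) = q2
d(q2, a) = q2


q0 -> q1 -> q2 -> q2


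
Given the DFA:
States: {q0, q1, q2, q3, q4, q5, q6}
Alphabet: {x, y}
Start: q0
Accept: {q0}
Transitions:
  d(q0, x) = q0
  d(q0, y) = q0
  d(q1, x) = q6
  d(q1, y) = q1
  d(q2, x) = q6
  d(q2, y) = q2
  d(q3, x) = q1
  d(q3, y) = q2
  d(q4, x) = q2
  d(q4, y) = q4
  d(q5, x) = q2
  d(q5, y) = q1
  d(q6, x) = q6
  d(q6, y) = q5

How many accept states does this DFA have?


Accept states listed: {q0}
Counting: q0(1)

1


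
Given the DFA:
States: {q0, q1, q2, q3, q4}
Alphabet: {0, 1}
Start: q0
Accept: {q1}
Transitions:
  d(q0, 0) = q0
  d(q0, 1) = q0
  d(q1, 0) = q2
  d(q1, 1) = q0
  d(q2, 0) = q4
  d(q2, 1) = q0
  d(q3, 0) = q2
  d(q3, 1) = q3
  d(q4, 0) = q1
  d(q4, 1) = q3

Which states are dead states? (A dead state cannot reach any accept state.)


Forward reachability from each state:
  q0 -> reaches {q0}, no accept state (dead)
  q1 -> reaches accept state q1 (live)
  q2 -> reaches accept state q1 (live)
  q3 -> reaches accept state q1 (live)
  q4 -> reaches accept state q1 (live)

{q0}


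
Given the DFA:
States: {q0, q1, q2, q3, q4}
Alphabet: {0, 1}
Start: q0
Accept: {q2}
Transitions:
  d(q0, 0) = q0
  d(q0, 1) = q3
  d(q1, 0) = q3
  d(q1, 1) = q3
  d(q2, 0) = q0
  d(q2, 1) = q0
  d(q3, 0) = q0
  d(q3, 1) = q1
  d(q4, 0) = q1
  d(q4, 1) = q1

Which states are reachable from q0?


BFS from q0:
  layer 0: {q0}
  layer 1: {q3}
  layer 2: {q1}

{q0, q1, q3}


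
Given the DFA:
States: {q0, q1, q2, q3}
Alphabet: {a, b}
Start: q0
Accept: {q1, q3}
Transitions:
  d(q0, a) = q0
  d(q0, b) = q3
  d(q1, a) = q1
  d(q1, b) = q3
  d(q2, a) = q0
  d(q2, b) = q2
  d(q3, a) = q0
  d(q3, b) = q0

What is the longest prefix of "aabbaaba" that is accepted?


Run the DFA, marking each prefix where the state is accepting:
  "" -> q0 [reject]
  "a" -> q0 [reject]
  "aa" -> q0 [reject]
  "aab" -> q3 [accept]
  "aabb" -> q0 [reject]
  "aabba" -> q0 [reject]
  "aabbaa" -> q0 [reject]
  "aabbaab" -> q3 [accept]
  "aabbaaba" -> q0 [reject]

"aabbaab"


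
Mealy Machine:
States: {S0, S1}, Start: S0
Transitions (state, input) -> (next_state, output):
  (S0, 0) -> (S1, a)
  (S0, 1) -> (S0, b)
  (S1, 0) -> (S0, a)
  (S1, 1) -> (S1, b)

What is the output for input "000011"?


Step-by-step:
  (S0, 0) -> (S1, a)
  (S1, 0) -> (S0, a)
  (S0, 0) -> (S1, a)
  (S1, 0) -> (S0, a)
  (S0, 1) -> (S0, b)
  (S0, 1) -> (S0, b)

"aaaabb"


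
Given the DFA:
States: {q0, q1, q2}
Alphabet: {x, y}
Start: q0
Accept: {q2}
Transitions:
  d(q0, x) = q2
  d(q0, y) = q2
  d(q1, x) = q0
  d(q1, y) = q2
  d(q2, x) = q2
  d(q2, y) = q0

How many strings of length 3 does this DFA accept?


Enumerating all length-3 strings:
  "xxx" -> q2 [accept]
  "xxy" -> q0 [reject]
  "xyx" -> q2 [accept]
  "xyy" -> q2 [accept]
  "yxx" -> q2 [accept]
  "yxy" -> q0 [reject]
  "yyx" -> q2 [accept]
  "yyy" -> q2 [accept]

6 out of 8


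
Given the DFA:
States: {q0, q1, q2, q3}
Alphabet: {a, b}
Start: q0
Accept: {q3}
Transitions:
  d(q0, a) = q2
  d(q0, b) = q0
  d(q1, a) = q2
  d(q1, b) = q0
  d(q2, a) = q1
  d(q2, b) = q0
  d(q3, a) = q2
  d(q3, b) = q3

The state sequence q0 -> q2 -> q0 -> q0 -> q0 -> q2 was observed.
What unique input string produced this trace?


Trace back each transition to find the symbol:
  q0 --[a]--> q2
  q2 --[b]--> q0
  q0 --[b]--> q0
  q0 --[b]--> q0
  q0 --[a]--> q2

"abbba"


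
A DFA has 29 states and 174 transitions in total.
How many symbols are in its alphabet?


Each state has exactly one transition per symbol.
|alphabet| = transitions / states = 174 / 29 = 6

6


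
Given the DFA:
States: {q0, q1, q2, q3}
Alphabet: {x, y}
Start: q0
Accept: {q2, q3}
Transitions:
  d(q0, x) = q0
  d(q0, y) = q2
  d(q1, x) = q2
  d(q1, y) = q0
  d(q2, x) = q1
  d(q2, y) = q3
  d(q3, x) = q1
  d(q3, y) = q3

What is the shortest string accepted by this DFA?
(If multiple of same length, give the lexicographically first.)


BFS by string length (lex-first path to each state shown):
  len 0: q0<-""
  len 1: q0<-"x", q2<-"y"
Found accept state at length 1.

"y"


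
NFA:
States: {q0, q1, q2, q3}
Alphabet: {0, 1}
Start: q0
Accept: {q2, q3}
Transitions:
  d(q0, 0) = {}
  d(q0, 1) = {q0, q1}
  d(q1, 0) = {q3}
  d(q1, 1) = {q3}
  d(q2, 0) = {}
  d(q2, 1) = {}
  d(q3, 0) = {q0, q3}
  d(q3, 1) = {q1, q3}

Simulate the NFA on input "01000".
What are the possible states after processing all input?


Start: {q0}
  --0--> {}
  --1--> {}
  --0--> {}
  --0--> {}
  --0--> {}

{} (empty set, no valid transitions)


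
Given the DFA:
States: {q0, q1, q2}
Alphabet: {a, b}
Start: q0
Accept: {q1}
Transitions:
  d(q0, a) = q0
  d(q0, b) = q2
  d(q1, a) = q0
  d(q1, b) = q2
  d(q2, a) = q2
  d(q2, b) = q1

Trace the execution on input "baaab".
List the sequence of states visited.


Input: baaab
d(q0, b) = q2
d(q2, a) = q2
d(q2, a) = q2
d(q2, a) = q2
d(q2, b) = q1


q0 -> q2 -> q2 -> q2 -> q2 -> q1


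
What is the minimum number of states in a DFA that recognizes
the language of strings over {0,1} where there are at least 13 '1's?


States: count = 0, 1, ..., 12, and a final '>= 13' state.
Total: 13 + 1 = 14. Accept = '>= 13' state.

14


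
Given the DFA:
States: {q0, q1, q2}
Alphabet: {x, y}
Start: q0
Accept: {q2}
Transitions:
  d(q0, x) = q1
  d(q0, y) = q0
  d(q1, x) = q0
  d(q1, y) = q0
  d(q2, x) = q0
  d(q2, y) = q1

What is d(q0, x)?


Looking up transition d(q0, x)

q1


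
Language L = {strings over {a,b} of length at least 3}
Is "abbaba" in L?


length = 6

Yes, "abbaba" is in L


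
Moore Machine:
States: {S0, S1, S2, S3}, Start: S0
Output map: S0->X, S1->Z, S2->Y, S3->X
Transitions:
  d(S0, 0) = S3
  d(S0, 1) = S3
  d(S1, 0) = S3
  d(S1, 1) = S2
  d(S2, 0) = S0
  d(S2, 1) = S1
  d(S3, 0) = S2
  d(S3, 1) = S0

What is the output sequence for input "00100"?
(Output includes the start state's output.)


Start: S0 (output X)
  --0--> S3 (output X)
  --0--> S2 (output Y)
  --1--> S1 (output Z)
  --0--> S3 (output X)
  --0--> S2 (output Y)

"XXYZXY"


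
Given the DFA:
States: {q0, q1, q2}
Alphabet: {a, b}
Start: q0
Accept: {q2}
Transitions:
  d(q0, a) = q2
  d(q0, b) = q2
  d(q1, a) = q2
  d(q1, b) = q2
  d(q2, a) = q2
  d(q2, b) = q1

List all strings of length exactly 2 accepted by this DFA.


All strings of length 2: 4 total
Accepted: 2

"aa", "ba"


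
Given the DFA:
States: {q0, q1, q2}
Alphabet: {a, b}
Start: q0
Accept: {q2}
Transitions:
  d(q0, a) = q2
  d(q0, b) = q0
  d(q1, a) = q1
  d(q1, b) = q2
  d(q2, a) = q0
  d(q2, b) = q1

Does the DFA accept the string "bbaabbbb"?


Trace: q0 -> q0 -> q0 -> q2 -> q0 -> q0 -> q0 -> q0 -> q0
Final state: q0
Accept states: {q2}

No, rejected (final state q0 is not an accept state)


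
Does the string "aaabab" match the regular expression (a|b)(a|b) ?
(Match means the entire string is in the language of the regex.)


|string| = 6; first = 'a'; last = 'b'

No, "aaabab" does not match (a|b)(a|b)


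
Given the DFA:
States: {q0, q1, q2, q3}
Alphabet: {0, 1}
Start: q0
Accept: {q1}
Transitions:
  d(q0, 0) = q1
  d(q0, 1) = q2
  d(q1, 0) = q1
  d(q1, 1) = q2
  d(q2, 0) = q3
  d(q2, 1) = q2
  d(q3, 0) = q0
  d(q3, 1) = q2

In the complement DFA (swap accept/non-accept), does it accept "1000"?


Trace: q0 -> q2 -> q3 -> q0 -> q1
Final: q1
Original accept: {q1}
Complement: q1 is in original accept

No, complement rejects (original accepts)


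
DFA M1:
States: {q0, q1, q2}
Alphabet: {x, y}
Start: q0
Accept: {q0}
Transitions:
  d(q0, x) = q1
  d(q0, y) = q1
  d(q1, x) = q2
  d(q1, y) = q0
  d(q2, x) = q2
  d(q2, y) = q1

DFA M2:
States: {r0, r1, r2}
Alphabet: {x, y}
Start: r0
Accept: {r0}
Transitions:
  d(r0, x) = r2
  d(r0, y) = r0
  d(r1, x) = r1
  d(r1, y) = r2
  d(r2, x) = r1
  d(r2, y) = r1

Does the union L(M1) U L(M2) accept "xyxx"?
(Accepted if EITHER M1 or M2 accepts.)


M1: final=q2 accepted=False
M2: final=r1 accepted=False

No, union rejects (neither accepts)


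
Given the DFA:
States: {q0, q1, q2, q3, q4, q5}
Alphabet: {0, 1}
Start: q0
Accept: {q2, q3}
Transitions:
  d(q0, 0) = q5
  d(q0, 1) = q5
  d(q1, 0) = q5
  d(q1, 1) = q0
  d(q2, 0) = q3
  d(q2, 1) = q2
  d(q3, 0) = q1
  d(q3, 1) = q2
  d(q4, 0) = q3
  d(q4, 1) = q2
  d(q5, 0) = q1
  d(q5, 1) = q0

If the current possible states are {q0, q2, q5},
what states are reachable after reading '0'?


Apply transition on '0' from each current state:
  d(q0, 0) = q5
  d(q2, 0) = q3
  d(q5, 0) = q1

{q1, q3, q5}


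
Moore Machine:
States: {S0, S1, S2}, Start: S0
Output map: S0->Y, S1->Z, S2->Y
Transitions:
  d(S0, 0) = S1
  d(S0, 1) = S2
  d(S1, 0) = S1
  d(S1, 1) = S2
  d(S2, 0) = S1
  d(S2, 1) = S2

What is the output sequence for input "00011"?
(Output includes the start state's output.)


Start: S0 (output Y)
  --0--> S1 (output Z)
  --0--> S1 (output Z)
  --0--> S1 (output Z)
  --1--> S2 (output Y)
  --1--> S2 (output Y)

"YZZZYY"


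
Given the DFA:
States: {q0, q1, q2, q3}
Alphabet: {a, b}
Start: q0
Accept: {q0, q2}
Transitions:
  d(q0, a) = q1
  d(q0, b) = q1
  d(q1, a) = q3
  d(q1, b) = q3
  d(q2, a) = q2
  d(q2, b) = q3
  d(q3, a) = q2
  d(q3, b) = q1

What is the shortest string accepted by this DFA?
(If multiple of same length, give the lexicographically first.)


BFS by string length (lex-first path to each state shown):
  len 0: q0<-""
Found accept state at length 0.

"" (empty string)


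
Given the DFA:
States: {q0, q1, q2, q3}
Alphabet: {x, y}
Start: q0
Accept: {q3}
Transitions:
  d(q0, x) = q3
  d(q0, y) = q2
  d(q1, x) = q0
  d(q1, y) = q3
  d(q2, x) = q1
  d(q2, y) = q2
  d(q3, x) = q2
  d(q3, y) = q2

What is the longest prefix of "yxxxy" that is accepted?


Run the DFA, marking each prefix where the state is accepting:
  "" -> q0 [reject]
  "y" -> q2 [reject]
  "yx" -> q1 [reject]
  "yxx" -> q0 [reject]
  "yxxx" -> q3 [accept]
  "yxxxy" -> q2 [reject]

"yxxx"


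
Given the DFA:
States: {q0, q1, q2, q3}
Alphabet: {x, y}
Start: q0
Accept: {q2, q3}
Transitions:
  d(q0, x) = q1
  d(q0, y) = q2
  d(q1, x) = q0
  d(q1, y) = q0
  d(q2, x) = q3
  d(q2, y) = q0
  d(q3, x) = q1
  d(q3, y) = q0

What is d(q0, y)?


Looking up transition d(q0, y)

q2


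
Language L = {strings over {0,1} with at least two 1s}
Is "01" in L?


count('1') = 1

No, "01" is not in L


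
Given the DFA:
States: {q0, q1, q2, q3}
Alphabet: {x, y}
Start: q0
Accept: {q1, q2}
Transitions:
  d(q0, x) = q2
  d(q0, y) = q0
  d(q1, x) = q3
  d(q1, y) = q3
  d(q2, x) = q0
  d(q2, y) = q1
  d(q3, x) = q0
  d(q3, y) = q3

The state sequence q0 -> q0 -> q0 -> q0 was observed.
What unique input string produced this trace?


Trace back each transition to find the symbol:
  q0 --[y]--> q0
  q0 --[y]--> q0
  q0 --[y]--> q0

"yyy"


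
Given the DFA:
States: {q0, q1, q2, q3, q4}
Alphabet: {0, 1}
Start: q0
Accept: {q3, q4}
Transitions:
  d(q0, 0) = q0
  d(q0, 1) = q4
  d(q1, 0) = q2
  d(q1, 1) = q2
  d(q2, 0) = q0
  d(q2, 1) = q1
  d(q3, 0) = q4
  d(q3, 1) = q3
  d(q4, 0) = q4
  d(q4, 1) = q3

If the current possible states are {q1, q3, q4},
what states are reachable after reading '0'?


Apply transition on '0' from each current state:
  d(q1, 0) = q2
  d(q3, 0) = q4
  d(q4, 0) = q4

{q2, q4}


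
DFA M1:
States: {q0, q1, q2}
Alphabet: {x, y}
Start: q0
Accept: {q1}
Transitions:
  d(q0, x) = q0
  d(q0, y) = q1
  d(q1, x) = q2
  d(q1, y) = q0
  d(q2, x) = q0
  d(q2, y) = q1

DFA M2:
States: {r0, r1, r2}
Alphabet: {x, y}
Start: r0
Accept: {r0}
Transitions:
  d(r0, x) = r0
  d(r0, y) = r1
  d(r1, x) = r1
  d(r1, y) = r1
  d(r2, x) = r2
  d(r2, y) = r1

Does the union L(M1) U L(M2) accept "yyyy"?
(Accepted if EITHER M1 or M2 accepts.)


M1: final=q0 accepted=False
M2: final=r1 accepted=False

No, union rejects (neither accepts)


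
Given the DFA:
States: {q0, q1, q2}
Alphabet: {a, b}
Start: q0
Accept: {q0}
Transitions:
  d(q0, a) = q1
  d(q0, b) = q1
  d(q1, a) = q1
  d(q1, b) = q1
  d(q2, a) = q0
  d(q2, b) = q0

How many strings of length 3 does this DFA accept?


Enumerating all length-3 strings:
  "aaa" -> q1 [reject]
  "aab" -> q1 [reject]
  "aba" -> q1 [reject]
  "abb" -> q1 [reject]
  "baa" -> q1 [reject]
  "bab" -> q1 [reject]
  "bba" -> q1 [reject]
  "bbb" -> q1 [reject]

0 out of 8


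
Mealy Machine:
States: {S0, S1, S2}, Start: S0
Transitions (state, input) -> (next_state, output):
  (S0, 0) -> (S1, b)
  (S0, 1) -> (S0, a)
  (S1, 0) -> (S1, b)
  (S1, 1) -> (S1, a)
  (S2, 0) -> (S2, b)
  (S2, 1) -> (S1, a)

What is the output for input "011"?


Step-by-step:
  (S0, 0) -> (S1, b)
  (S1, 1) -> (S1, a)
  (S1, 1) -> (S1, a)

"baa"


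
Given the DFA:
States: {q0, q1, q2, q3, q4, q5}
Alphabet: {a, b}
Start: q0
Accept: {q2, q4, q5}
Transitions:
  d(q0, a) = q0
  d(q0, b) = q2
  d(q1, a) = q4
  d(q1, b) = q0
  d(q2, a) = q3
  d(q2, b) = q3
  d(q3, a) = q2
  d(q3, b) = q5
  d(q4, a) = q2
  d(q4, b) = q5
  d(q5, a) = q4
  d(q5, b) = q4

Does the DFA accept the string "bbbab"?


Trace: q0 -> q2 -> q3 -> q5 -> q4 -> q5
Final state: q5
Accept states: {q2, q4, q5}

Yes, accepted (final state q5 is an accept state)


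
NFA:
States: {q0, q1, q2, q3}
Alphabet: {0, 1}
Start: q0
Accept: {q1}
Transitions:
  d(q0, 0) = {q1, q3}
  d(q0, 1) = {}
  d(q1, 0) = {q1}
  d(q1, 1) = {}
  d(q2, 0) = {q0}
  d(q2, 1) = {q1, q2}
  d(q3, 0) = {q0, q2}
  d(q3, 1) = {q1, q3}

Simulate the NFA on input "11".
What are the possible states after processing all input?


Start: {q0}
  --1--> {}
  --1--> {}

{} (empty set, no valid transitions)


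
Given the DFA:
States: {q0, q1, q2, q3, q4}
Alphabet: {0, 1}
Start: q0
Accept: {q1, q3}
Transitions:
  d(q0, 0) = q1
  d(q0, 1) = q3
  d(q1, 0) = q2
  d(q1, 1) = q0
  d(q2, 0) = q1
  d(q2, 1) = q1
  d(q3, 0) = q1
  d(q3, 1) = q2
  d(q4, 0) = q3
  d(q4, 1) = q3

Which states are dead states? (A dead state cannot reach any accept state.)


Forward reachability from each state:
  q0 -> reaches accept state q1 (live)
  q1 -> reaches accept state q1 (live)
  q2 -> reaches accept state q1 (live)
  q3 -> reaches accept state q1 (live)
  q4 -> reaches accept state q1 (live)

None (all states can reach an accept state)


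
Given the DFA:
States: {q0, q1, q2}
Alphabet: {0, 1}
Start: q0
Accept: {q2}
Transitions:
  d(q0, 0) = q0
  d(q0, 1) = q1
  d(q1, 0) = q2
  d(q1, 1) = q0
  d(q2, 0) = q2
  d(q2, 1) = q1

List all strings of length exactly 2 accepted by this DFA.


All strings of length 2: 4 total
Accepted: 1

"10"


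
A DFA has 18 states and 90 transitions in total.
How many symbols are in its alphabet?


Each state has exactly one transition per symbol.
|alphabet| = transitions / states = 90 / 18 = 5

5


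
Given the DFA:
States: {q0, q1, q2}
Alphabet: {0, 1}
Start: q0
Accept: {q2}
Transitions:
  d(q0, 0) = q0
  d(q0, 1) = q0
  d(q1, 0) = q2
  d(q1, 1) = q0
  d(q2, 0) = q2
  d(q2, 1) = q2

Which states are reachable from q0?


BFS from q0:
  layer 0: {q0}

{q0}


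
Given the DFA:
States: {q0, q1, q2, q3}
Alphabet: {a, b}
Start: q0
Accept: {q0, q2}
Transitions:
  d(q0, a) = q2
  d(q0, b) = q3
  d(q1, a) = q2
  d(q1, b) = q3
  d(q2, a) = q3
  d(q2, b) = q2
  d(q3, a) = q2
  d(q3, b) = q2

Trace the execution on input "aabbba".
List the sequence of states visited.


Input: aabbba
d(q0, a) = q2
d(q2, a) = q3
d(q3, b) = q2
d(q2, b) = q2
d(q2, b) = q2
d(q2, a) = q3


q0 -> q2 -> q3 -> q2 -> q2 -> q2 -> q3


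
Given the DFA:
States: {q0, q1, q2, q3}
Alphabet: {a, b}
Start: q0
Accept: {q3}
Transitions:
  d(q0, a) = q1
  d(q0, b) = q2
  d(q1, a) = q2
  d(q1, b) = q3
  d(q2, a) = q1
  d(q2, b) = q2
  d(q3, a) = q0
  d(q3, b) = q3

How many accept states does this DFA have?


Accept states listed: {q3}
Counting: q3(1)

1


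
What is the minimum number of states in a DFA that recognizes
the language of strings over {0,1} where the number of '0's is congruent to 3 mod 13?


States track (count of '0') mod 13.
Need 13 states: one per remainder 0..12; accept = remainder 3.

13


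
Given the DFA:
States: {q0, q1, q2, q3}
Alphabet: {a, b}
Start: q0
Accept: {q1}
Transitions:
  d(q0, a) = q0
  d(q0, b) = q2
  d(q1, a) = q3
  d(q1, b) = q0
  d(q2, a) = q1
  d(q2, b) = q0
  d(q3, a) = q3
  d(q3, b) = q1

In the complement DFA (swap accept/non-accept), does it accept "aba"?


Trace: q0 -> q0 -> q2 -> q1
Final: q1
Original accept: {q1}
Complement: q1 is in original accept

No, complement rejects (original accepts)


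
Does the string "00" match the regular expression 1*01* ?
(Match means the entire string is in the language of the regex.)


|string| = 2; first = '0'; last = '0'

No, "00" does not match 1*01*


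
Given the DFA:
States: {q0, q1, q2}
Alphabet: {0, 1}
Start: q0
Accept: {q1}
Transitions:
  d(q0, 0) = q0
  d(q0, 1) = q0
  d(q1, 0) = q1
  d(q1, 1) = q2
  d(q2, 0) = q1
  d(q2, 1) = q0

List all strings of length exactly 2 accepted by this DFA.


All strings of length 2: 4 total
Accepted: 0

None


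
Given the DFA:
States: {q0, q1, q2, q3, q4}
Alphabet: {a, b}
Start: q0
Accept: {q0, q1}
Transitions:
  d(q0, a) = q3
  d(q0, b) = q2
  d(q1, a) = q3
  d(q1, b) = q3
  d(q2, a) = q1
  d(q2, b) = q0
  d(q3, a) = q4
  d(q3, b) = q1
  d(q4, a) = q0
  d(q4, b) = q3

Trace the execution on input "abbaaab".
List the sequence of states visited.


Input: abbaaab
d(q0, a) = q3
d(q3, b) = q1
d(q1, b) = q3
d(q3, a) = q4
d(q4, a) = q0
d(q0, a) = q3
d(q3, b) = q1


q0 -> q3 -> q1 -> q3 -> q4 -> q0 -> q3 -> q1
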